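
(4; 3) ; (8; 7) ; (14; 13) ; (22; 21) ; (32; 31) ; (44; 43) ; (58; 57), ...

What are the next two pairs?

First component goes 4, 8, 14, 22, 32, 44, 58 → 74 → 92 (differences are 4, 6, 8, … (increasing by 2 each time)).
For the second component, always 1 less than the first component: 3, 7, 13, 21, 31, 43, 57 → 73 → 91.
So the next two pairs are (74; 73) and (92; 91).

(74; 73), (92; 91)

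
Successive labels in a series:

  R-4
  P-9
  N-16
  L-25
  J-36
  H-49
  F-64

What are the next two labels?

Letter: R, P, N, L, J, H, F → D → B (letters move back 2 places in the alphabet).
Second component: 4, 9, 16, 25, 36, 49, 64 → 81 → 100 (perfect squares: 2², 3², 4², …).
Putting the parts together: D-81 and then B-100.

D-81, B-100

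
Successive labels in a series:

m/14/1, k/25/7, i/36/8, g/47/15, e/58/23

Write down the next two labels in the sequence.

Letter — letters move back 2 places in the alphabet: m, k, i, g, e → c → a.
Second component goes 14, 25, 36, 47, 58 → 69 → 80 (+11 each step).
Third component: each term is the sum of the two before it, so 1, 7, 8, 15, 23 → 38 → 61.
Putting the parts together: c/69/38 and then a/80/61.

c/69/38, a/80/61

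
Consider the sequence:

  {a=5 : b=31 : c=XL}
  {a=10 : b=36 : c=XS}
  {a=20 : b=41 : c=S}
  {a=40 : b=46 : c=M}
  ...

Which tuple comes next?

{a=80 : b=51 : c=L}

A: ×2 each step, so 5, 10, 20, 40 → 80.
B — +5 each step: 31, 36, 41, 46 → 51.
C: XL, XS, S, M → L (runs through clothing sizes XS→XL).
Putting it together: {a=80 : b=51 : c=L}.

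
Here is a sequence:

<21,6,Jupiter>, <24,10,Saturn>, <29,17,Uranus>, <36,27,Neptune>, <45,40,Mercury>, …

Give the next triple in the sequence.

<56,56,Venus>

First part — differences are 3, 5, 7, … (increasing by 2 each time): 21, 24, 29, 36, 45 → 56.
Second part goes 6, 10, 17, 27, 40 → 56 (differences are 4, 7, 10, … (increasing by 3 each time)).
Planet — runs through the planets Mercury→Neptune: Jupiter, Saturn, Uranus, Neptune, Mercury → Venus.
Combining the parts gives <56,56,Venus>.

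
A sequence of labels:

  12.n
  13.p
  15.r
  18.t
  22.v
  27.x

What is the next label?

First component — differences are 1, 2, 3, … (increasing by 1 each time): 12, 13, 15, 18, 22, 27 → 33.
Letter goes n, p, r, t, v, x → z (letters move forward 2 places in the alphabet).
So the next label is 33.z.

33.z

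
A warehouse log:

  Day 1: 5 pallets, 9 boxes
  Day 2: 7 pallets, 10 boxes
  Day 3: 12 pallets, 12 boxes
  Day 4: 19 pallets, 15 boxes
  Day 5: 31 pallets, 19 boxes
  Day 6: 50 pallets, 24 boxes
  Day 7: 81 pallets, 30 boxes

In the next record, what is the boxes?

37

Boxes: differences are 1, 2, 3, … (increasing by 1 each time), so 9, 10, 12, 15, 19, 24, 30 → 37.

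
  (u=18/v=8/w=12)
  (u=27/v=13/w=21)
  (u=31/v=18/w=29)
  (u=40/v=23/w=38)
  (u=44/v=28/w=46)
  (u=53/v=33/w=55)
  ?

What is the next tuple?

U: alternating steps +9, +4, +9, +4, …, so 18, 27, 31, 40, 44, 53 → 57.
V: 8, 13, 18, 23, 28, 33 → 38 (+5 each step).
W: alternating steps +9, +8, +9, +8, …, so 12, 21, 29, 38, 46, 55 → 63.
So the next tuple is (u=57/v=38/w=63).

(u=57/v=38/w=63)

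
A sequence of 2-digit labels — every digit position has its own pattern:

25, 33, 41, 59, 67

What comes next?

First digit — +1 each step, mod 10: 2, 3, 4, 5, 6 → 7.
Second digit: −2 each step, mod 10; 5, 3, 1, 9, 7 → 5.
Combining the parts gives 75.

75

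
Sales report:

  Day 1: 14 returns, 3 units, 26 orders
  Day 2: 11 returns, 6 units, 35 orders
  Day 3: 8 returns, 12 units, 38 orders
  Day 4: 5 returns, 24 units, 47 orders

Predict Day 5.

For the returns, −3 each step: 14, 11, 8, 5 → 2.
Units — ×2 each step: 3, 6, 12, 24 → 48.
Orders: alternating steps +9, +3, +9, +3, …; 26, 35, 38, 47 → 50.
Combining the parts gives 2 returns, 48 units, 50 orders.

2 returns, 48 units, 50 orders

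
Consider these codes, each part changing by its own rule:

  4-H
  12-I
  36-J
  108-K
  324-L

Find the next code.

First component: 4, 12, 36, 108, 324 → 972 (×3 each step).
Letter goes H, I, J, K, L → M (letters move forward 1 place in the alphabet).
Combining the parts gives 972-M.

972-M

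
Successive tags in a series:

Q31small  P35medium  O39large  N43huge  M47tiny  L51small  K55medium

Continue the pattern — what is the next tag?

For the letter, letters move back 1 place in the alphabet: Q, P, O, N, M, L, K → J.
Second component: 31, 35, 39, 43, 47, 51, 55 → 59 (+4 each step).
Size — repeats small → medium → large → huge → tiny: small, medium, large, huge, tiny, small, medium → large.
Combining the parts gives J59large.

J59large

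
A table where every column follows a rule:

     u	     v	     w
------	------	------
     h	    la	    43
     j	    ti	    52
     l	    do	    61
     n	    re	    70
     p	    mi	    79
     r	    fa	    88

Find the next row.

t  sol  97

For the column u, letters move forward 2 places in the alphabet: h, j, l, n, p, r → t.
Column v: la, ti, do, re, mi, fa → sol (runs through the solfège scale do→ti).
Column w: +9 each step, so 43, 52, 61, 70, 79, 88 → 97.
Combining the parts gives t  sol  97.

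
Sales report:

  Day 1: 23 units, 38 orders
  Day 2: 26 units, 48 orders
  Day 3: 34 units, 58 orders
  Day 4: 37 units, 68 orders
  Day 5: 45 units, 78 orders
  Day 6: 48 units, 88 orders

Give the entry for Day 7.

For the units, alternating steps +3, +8, +3, +8, …: 23, 26, 34, 37, 45, 48 → 56.
Orders goes 38, 48, 58, 68, 78, 88 → 98 (+10 each step).
So the next line is 56 units, 98 orders.

56 units, 98 orders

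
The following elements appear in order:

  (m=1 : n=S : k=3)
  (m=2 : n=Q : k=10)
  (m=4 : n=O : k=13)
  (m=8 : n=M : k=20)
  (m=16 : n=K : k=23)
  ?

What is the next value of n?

I

M goes 1, 2, 4, 8, 16 → 32 (×2 each step).
For the n, letters move back 2 places in the alphabet: S, Q, O, M, K → I.
K goes 3, 10, 13, 20, 23 → 30 (alternating steps +7, +3, +7, +3, …).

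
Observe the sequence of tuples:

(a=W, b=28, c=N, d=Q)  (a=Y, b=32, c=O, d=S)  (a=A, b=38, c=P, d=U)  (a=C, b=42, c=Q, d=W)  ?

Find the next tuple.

A — letters move forward 2 places in the alphabet, wrapping Z→A: W, Y, A, C → E.
B: alternating steps +4, +6, +4, +6, …, so 28, 32, 38, 42 → 48.
C: letters move forward 1 place in the alphabet; N, O, P, Q → R.
For the d, letters move forward 2 places in the alphabet: Q, S, U, W → Y.
Putting it together: (a=E, b=48, c=R, d=Y).

(a=E, b=48, c=R, d=Y)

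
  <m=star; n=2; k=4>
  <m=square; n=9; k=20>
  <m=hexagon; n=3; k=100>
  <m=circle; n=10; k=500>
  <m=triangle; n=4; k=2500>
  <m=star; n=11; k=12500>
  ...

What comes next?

For the m, repeats star → square → hexagon → circle → triangle: star, square, hexagon, circle, triangle, star → square.
N — alternating steps +7, −6, +7, −6, …: 2, 9, 3, 10, 4, 11 → 5.
K goes 4, 20, 100, 500, 2500, 12500 → 62500 (×5 each step).
Combining the parts gives <m=square; n=5; k=62500>.

<m=square; n=5; k=62500>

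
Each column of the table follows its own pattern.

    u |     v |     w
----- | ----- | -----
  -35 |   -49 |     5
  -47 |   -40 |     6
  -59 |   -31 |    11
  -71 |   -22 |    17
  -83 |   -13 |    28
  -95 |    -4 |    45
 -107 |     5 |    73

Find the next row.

Column u: −12 each step; -35, -47, -59, -71, -83, -95, -107 → -119.
Column v goes -49, -40, -31, -22, -13, -4, 5 → 14 (+9 each step).
Column w: each term is the sum of the two before it; 5, 6, 11, 17, 28, 45, 73 → 118.
Putting it together: -119  14  118.

-119  14  118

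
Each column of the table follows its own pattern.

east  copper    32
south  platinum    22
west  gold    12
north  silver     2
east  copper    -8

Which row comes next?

south  platinum  -18

Direction: repeats east → south → west → north, so east, south, west, north, east → south.
Metal goes copper, platinum, gold, silver, copper → platinum (repeats copper → platinum → gold → silver).
Third component goes 32, 22, 12, 2, -8 → -18 (−10 each step).
Combining the parts gives south  platinum  -18.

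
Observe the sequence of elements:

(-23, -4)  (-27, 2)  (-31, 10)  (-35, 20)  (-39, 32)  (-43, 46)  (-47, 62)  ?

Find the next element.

(-51, 80)

First entry: -23, -27, -31, -35, -39, -43, -47 → -51 (−4 each step).
For the second entry, differences are 6, 8, 10, … (increasing by 2 each time): -4, 2, 10, 20, 32, 46, 62 → 80.
Putting it together: (-51, 80).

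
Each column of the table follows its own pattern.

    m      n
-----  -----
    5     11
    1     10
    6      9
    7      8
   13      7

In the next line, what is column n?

6

Column m: 5, 1, 6, 7, 13 → 20 (each term is the sum of the two before it).
Column n — −1 each step: 11, 10, 9, 8, 7 → 6.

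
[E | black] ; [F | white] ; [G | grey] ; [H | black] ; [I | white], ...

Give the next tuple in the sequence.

Letter — letters move forward 1 place in the alphabet: E, F, G, H, I → J.
Shade: repeats black → white → grey, so black, white, grey, black, white → grey.
Putting it together: [J | grey].

[J | grey]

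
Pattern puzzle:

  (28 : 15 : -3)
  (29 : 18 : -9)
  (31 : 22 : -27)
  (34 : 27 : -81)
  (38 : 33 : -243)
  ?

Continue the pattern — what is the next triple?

First part: differences are 1, 2, 3, … (increasing by 1 each time); 28, 29, 31, 34, 38 → 43.
Second part — differences are 3, 4, 5, … (increasing by 1 each time): 15, 18, 22, 27, 33 → 40.
For the third part, ×3 each step: -3, -9, -27, -81, -243 → -729.
So the next triple is (43 : 40 : -729).

(43 : 40 : -729)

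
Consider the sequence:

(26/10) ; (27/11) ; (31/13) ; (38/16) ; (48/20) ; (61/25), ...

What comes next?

(77/31)

First component: differences are 1, 4, 7, … (increasing by 3 each time); 26, 27, 31, 38, 48, 61 → 77.
Second component: 10, 11, 13, 16, 20, 25 → 31 (differences are 1, 2, 3, … (increasing by 1 each time)).
So the next tuple is (77/31).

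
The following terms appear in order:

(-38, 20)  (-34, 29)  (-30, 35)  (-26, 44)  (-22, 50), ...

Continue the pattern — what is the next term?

(-18, 59)

For the first part, +4 each step: -38, -34, -30, -26, -22 → -18.
Second part: alternating steps +9, +6, +9, +6, …, so 20, 29, 35, 44, 50 → 59.
Putting it together: (-18, 59).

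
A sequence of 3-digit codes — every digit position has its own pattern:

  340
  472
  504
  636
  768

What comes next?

First digit: +1 each step, mod 10; 3, 4, 5, 6, 7 → 8.
Second digit goes 4, 7, 0, 3, 6 → 9 (+3 each step, mod 10).
Third digit goes 0, 2, 4, 6, 8 → 0 (+2 each step, mod 10).
Putting it together: 890.

890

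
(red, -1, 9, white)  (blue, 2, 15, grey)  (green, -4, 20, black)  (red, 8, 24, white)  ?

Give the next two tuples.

(blue, -16, 27, grey), (green, 32, 29, black)

Colour: repeats red → blue → green, so red, blue, green, red → blue → green.
Second part: ×(-2) each step; -1, 2, -4, 8 → -16 → 32.
Third part goes 9, 15, 20, 24 → 27 → 29 (differences are 6, 5, 4, … (decreasing by 1 each time)).
For the shade, repeats white → grey → black: white, grey, black, white → grey → black.
Putting the parts together: (blue, -16, 27, grey) and then (green, 32, 29, black).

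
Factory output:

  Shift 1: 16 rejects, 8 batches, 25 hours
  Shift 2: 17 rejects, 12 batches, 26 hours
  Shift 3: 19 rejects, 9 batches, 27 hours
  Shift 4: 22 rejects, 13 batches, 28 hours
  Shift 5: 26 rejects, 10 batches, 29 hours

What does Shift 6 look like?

Rejects — differences are 1, 2, 3, … (increasing by 1 each time): 16, 17, 19, 22, 26 → 31.
For the batches, alternating steps +4, −3, +4, −3, …: 8, 12, 9, 13, 10 → 14.
Hours — +1 each step: 25, 26, 27, 28, 29 → 30.
Putting it together: 31 rejects, 14 batches, 30 hours.

31 rejects, 14 batches, 30 hours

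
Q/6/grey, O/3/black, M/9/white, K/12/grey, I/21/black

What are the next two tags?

G/33/white then E/54/grey

Letter — letters move back 2 places in the alphabet: Q, O, M, K, I → G → E.
Second component: each term is the sum of the two before it; 6, 3, 9, 12, 21 → 33 → 54.
For the shade, repeats grey → black → white: grey, black, white, grey, black → white → grey.
Putting the parts together: G/33/white and then E/54/grey.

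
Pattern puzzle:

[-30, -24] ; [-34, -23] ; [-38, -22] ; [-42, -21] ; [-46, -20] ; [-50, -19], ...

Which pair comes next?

First component: −4 each step, so -30, -34, -38, -42, -46, -50 → -54.
Second component: -24, -23, -22, -21, -20, -19 → -18 (+1 each step).
Putting it together: [-54, -18].

[-54, -18]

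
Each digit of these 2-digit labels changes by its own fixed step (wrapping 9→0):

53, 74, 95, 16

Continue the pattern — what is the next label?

First digit: +2 each step, mod 10; 5, 7, 9, 1 → 3.
Second digit — +1 each step, mod 10: 3, 4, 5, 6 → 7.
So the next label is 37.

37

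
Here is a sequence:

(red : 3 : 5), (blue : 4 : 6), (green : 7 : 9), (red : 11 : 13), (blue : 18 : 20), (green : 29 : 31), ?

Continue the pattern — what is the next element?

For the colour, repeats red → blue → green: red, blue, green, red, blue, green → red.
For the second value, each term is the sum of the two before it: 3, 4, 7, 11, 18, 29 → 47.
Third value — always 2 more than the second value: 5, 6, 9, 13, 20, 31 → 49.
So the next element is (red : 47 : 49).

(red : 47 : 49)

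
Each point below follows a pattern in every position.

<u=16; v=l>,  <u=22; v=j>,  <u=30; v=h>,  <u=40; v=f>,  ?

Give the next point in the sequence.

<u=52; v=d>

U — differences are 6, 8, 10, … (increasing by 2 each time): 16, 22, 30, 40 → 52.
For the v, letters move back 2 places in the alphabet: l, j, h, f → d.
Putting it together: <u=52; v=d>.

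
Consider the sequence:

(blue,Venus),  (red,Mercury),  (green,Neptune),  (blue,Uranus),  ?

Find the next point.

(red,Saturn)

Colour: repeats blue → red → green, so blue, red, green, blue → red.
For the planet, runs backward through the planets Mercury→Neptune: Venus, Mercury, Neptune, Uranus → Saturn.
Combining the parts gives (red,Saturn).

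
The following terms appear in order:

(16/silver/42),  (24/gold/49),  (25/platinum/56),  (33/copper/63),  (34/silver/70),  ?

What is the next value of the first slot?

First slot goes 16, 24, 25, 33, 34 → 42 (alternating steps +8, +1, +8, +1, …).

42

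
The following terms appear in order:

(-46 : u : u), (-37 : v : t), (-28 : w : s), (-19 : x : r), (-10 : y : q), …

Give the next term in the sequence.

First part — +9 each step: -46, -37, -28, -19, -10 → -1.
For the first letter, letters move forward 1 place in the alphabet: u, v, w, x, y → z.
Second letter: letters move back 1 place in the alphabet, so u, t, s, r, q → p.
Combining the parts gives (-1 : z : p).

(-1 : z : p)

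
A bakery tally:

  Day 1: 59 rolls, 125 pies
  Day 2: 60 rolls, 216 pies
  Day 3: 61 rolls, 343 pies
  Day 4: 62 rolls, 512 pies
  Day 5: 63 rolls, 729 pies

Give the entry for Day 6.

Rolls: 59, 60, 61, 62, 63 → 64 (+1 each step).
Pies: perfect cubes: 5³, 6³, 7³, …; 125, 216, 343, 512, 729 → 1000.
Putting it together: 64 rolls, 1000 pies.

64 rolls, 1000 pies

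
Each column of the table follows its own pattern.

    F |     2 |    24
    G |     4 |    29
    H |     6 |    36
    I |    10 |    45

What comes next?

Letter: letters move forward 1 place in the alphabet; F, G, H, I → J.
Second component goes 2, 4, 6, 10 → 16 (each term is the sum of the two before it).
Third component — differences are 5, 7, 9, … (increasing by 2 each time): 24, 29, 36, 45 → 56.
So the next row is J  16  56.

J  16  56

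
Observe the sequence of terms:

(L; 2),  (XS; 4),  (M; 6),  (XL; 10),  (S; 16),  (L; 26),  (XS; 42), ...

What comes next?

Size: repeats L → XS → M → XL → S, so L, XS, M, XL, S, L, XS → M.
For the second entry, each term is the sum of the two before it: 2, 4, 6, 10, 16, 26, 42 → 68.
Putting it together: (M; 68).

(M; 68)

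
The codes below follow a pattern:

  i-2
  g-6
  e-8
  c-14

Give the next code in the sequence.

a-22

For the letter, letters move back 2 places in the alphabet: i, g, e, c → a.
Second component: each term is the sum of the two before it, so 2, 6, 8, 14 → 22.
Combining the parts gives a-22.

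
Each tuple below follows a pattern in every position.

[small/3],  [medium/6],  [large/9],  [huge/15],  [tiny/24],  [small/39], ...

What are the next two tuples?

Size: repeats small → medium → large → huge → tiny; small, medium, large, huge, tiny, small → medium → large.
For the second value, each term is the sum of the two before it: 3, 6, 9, 15, 24, 39 → 63 → 102.
So the next two tuples are [medium/63] and [large/102].

[medium/63], [large/102]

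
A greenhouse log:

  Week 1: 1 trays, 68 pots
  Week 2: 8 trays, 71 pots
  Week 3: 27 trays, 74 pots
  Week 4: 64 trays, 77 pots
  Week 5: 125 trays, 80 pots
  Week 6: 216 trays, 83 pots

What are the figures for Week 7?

For the trays, perfect cubes: 1³, 2³, 3³, …: 1, 8, 27, 64, 125, 216 → 343.
Pots — +3 each step: 68, 71, 74, 77, 80, 83 → 86.
Combining the parts gives 343 trays, 86 pots.

343 trays, 86 pots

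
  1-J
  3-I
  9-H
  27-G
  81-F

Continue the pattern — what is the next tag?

First component: 1, 3, 9, 27, 81 → 243 (×3 each step).
Letter: letters move back 1 place in the alphabet, so J, I, H, G, F → E.
Putting it together: 243-E.

243-E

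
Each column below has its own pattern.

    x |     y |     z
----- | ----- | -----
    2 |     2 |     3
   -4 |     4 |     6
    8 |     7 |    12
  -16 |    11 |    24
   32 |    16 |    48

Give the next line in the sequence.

For the column x, ×(-2) each step: 2, -4, 8, -16, 32 → -64.
Column y: differences are 2, 3, 4, … (increasing by 1 each time), so 2, 4, 7, 11, 16 → 22.
Column z: ×2 each step; 3, 6, 12, 24, 48 → 96.
So the next line is -64  22  96.

-64  22  96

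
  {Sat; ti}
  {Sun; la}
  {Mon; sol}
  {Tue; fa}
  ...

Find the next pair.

For the day, runs through the weekdays Mon→Sun: Sat, Sun, Mon, Tue → Wed.
Note — runs backward through the solfège scale do→ti: ti, la, sol, fa → mi.
Combining the parts gives {Wed; mi}.

{Wed; mi}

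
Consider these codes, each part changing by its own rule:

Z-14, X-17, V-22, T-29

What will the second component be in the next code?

Second component: differences are 3, 5, 7, … (increasing by 2 each time); 14, 17, 22, 29 → 38.

38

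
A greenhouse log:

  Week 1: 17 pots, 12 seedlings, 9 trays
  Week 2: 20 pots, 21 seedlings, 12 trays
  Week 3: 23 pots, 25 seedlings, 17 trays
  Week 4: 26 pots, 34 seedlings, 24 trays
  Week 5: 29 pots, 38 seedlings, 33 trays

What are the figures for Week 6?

Pots — +3 each step: 17, 20, 23, 26, 29 → 32.
Seedlings — alternating steps +9, +4, +9, +4, …: 12, 21, 25, 34, 38 → 47.
Trays — differences are 3, 5, 7, … (increasing by 2 each time): 9, 12, 17, 24, 33 → 44.
Putting it together: 32 pots, 47 seedlings, 44 trays.

32 pots, 47 seedlings, 44 trays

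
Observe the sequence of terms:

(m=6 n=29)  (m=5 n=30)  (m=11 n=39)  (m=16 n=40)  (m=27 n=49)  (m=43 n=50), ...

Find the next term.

(m=70 n=59)

M — each term is the sum of the two before it: 6, 5, 11, 16, 27, 43 → 70.
N — alternating steps +1, +9, +1, +9, …: 29, 30, 39, 40, 49, 50 → 59.
Putting it together: (m=70 n=59).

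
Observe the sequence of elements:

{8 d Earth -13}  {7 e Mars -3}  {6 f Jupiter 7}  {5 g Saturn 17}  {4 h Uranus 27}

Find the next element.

First part goes 8, 7, 6, 5, 4 → 3 (−1 each step).
Letter — letters move forward 1 place in the alphabet: d, e, f, g, h → i.
For the planet, runs through the planets Mercury→Neptune: Earth, Mars, Jupiter, Saturn, Uranus → Neptune.
Fourth part: -13, -3, 7, 17, 27 → 37 (+10 each step).
So the next element is {3 i Neptune 37}.

{3 i Neptune 37}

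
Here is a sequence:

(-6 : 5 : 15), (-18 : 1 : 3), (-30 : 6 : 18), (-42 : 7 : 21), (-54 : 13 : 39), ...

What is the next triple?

First entry: −12 each step; -6, -18, -30, -42, -54 → -66.
Second entry: each term is the sum of the two before it; 5, 1, 6, 7, 13 → 20.
Third entry: always 3 × the second entry; 15, 3, 18, 21, 39 → 60.
Combining the parts gives (-66 : 20 : 60).

(-66 : 20 : 60)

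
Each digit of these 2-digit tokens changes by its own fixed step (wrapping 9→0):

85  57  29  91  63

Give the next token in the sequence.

35

For the first digit, −3 each step, mod 10: 8, 5, 2, 9, 6 → 3.
Second digit goes 5, 7, 9, 1, 3 → 5 (+2 each step, mod 10).
So the next token is 35.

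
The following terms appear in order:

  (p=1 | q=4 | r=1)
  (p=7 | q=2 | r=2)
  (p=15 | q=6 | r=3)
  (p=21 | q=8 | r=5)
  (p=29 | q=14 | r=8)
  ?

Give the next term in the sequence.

(p=35 | q=22 | r=13)

P — alternating steps +6, +8, +6, +8, …: 1, 7, 15, 21, 29 → 35.
Q: 4, 2, 6, 8, 14 → 22 (each term is the sum of the two before it).
R: 1, 2, 3, 5, 8 → 13 (each term is the sum of the two before it).
Combining the parts gives (p=35 | q=22 | r=13).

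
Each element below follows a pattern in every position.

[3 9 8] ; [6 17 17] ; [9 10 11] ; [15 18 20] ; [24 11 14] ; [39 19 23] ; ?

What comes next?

[63 12 17]

First slot — each term is the sum of the two before it: 3, 6, 9, 15, 24, 39 → 63.
Second slot: alternating steps +8, −7, +8, −7, …; 9, 17, 10, 18, 11, 19 → 12.
For the third slot, alternating steps +9, −6, +9, −6, …: 8, 17, 11, 20, 14, 23 → 17.
Combining the parts gives [63 12 17].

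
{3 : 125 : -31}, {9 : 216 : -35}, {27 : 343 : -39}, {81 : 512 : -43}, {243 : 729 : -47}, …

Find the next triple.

First component: 3, 9, 27, 81, 243 → 729 (×3 each step).
For the second component, perfect cubes: 5³, 6³, 7³, …: 125, 216, 343, 512, 729 → 1000.
Third component: -31, -35, -39, -43, -47 → -51 (−4 each step).
Combining the parts gives {729 : 1000 : -51}.

{729 : 1000 : -51}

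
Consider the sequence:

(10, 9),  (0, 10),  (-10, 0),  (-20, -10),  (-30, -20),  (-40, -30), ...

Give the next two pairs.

(-50, -40), (-60, -50)

First part: −10 each step; 10, 0, -10, -20, -30, -40 → -50 → -60.
Second part: always the previous value of the first part; 9, 10, 0, -10, -20, -30 → -40 → -50.
So the next two pairs are (-50, -40) and (-60, -50).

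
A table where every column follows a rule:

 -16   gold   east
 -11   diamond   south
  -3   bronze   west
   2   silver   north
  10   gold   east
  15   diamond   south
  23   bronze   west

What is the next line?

28  silver  north

First component goes -16, -11, -3, 2, 10, 15, 23 → 28 (alternating steps +5, +8, +5, +8, …).
Rank goes gold, diamond, bronze, silver, gold, diamond, bronze → silver (repeats gold → diamond → bronze → silver).
Direction: repeats east → south → west → north; east, south, west, north, east, south, west → north.
Putting it together: 28  silver  north.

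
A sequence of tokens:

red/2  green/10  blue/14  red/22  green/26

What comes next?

blue/34

Colour: repeats red → green → blue, so red, green, blue, red, green → blue.
Second component: 2, 10, 14, 22, 26 → 34 (alternating steps +8, +4, +8, +4, …).
So the next token is blue/34.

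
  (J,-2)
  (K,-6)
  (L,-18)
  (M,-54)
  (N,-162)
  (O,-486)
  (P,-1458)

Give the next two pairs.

(Q,-4374), (R,-13122)

Letter: letters move forward 1 place in the alphabet; J, K, L, M, N, O, P → Q → R.
Second entry goes -2, -6, -18, -54, -162, -486, -1458 → -4374 → -13122 (×3 each step).
Putting the parts together: (Q,-4374) and then (R,-13122).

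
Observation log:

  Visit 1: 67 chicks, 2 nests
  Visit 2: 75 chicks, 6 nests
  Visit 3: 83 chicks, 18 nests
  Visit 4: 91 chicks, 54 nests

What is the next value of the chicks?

99

Chicks goes 67, 75, 83, 91 → 99 (+8 each step).
Nests: ×3 each step; 2, 6, 18, 54 → 162.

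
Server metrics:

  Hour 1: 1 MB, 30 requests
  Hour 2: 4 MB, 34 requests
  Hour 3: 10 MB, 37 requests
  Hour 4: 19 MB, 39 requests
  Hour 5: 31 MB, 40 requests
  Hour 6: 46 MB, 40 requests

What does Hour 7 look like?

MB — differences are 3, 6, 9, … (increasing by 3 each time): 1, 4, 10, 19, 31, 46 → 64.
Requests: 30, 34, 37, 39, 40, 40 → 39 (differences are 4, 3, 2, … (decreasing by 1 each time)).
Combining the parts gives 64 MB, 39 requests.

64 MB, 39 requests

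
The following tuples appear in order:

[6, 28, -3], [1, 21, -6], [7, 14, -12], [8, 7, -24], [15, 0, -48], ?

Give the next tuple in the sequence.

[23, -7, -96]

First component — each term is the sum of the two before it: 6, 1, 7, 8, 15 → 23.
Second component: 28, 21, 14, 7, 0 → -7 (−7 each step).
Third component: -3, -6, -12, -24, -48 → -96 (×2 each step).
So the next tuple is [23, -7, -96].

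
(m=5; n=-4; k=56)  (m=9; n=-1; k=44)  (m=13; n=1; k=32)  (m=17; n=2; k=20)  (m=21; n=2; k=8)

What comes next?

(m=25; n=1; k=-4)

M: +4 each step; 5, 9, 13, 17, 21 → 25.
N goes -4, -1, 1, 2, 2 → 1 (differences are 3, 2, 1, … (decreasing by 1 each time)).
K: −12 each step, so 56, 44, 32, 20, 8 → -4.
Putting it together: (m=25; n=1; k=-4).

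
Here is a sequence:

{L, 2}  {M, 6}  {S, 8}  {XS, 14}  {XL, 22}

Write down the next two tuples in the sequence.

{L, 36}, {M, 58}

Size: runs backward through clothing sizes XS→XL; L, M, S, XS, XL → L → M.
Second value: each term is the sum of the two before it; 2, 6, 8, 14, 22 → 36 → 58.
Putting the parts together: {L, 36} and then {M, 58}.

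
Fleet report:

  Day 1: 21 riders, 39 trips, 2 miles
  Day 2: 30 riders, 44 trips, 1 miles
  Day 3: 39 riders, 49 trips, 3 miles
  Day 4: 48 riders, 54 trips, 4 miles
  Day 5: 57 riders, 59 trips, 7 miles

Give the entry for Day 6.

66 riders, 64 trips, 11 miles

Riders: 21, 30, 39, 48, 57 → 66 (+9 each step).
Trips: 39, 44, 49, 54, 59 → 64 (+5 each step).
Miles: 2, 1, 3, 4, 7 → 11 (each term is the sum of the two before it).
Combining the parts gives 66 riders, 64 trips, 11 miles.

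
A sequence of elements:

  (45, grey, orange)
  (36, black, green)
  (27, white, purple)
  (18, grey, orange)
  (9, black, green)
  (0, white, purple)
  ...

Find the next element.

(-9, grey, orange)

First coordinate: −9 each step, so 45, 36, 27, 18, 9, 0 → -9.
For the shade, repeats grey → black → white: grey, black, white, grey, black, white → grey.
Colour: repeats orange → green → purple, so orange, green, purple, orange, green, purple → orange.
So the next element is (-9, grey, orange).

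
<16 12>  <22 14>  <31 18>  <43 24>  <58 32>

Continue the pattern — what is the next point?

First part goes 16, 22, 31, 43, 58 → 76 (differences are 6, 9, 12, … (increasing by 3 each time)).
Second part: 12, 14, 18, 24, 32 → 42 (differences are 2, 4, 6, … (increasing by 2 each time)).
Putting it together: <76 42>.

<76 42>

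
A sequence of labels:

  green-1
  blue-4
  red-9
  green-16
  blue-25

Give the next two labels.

red-36 then green-49

Colour: green, blue, red, green, blue → red → green (repeats green → blue → red).
For the second component, perfect squares: 1², 2², 3², …: 1, 4, 9, 16, 25 → 36 → 49.
So the next two labels are red-36 and green-49.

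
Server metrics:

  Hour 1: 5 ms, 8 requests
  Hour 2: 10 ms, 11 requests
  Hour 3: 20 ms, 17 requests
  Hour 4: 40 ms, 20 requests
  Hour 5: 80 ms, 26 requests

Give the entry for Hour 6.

Ms goes 5, 10, 20, 40, 80 → 160 (×2 each step).
Requests: 8, 11, 17, 20, 26 → 29 (alternating steps +3, +6, +3, +6, …).
So the next row is 160 ms, 29 requests.

160 ms, 29 requests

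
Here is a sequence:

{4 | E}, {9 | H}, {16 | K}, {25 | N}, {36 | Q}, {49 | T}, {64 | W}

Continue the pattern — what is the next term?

{81 | Z}

First component: 4, 9, 16, 25, 36, 49, 64 → 81 (perfect squares: 2², 3², 4², …).
Letter: letters move forward 3 places in the alphabet; E, H, K, N, Q, T, W → Z.
Combining the parts gives {81 | Z}.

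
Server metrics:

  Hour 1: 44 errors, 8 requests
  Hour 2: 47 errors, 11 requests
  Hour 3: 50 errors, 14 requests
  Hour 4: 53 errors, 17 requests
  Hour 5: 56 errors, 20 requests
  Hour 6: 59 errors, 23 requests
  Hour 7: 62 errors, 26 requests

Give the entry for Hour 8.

For the errors, +3 each step: 44, 47, 50, 53, 56, 59, 62 → 65.
Requests: +3 each step, so 8, 11, 14, 17, 20, 23, 26 → 29.
Combining the parts gives 65 errors, 29 requests.

65 errors, 29 requests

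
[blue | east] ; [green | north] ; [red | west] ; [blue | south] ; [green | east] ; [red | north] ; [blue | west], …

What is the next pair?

[green | south]

Colour: blue, green, red, blue, green, red, blue → green (repeats blue → green → red).
Direction: repeats east → north → west → south, so east, north, west, south, east, north, west → south.
So the next pair is [green | south].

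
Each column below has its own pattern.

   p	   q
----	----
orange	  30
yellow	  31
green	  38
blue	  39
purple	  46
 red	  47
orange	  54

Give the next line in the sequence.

yellow  55

Column p: repeats orange → yellow → green → blue → purple → red, so orange, yellow, green, blue, purple, red, orange → yellow.
Column q: 30, 31, 38, 39, 46, 47, 54 → 55 (alternating steps +1, +7, +1, +7, …).
So the next line is yellow  55.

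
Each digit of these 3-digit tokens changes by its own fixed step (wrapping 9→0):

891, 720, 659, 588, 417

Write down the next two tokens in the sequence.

346 then 275

For the first digit, −1 each step, mod 10: 8, 7, 6, 5, 4 → 3 → 2.
Second digit goes 9, 2, 5, 8, 1 → 4 → 7 (+3 each step, mod 10).
For the third digit, −1 each step, mod 10: 1, 0, 9, 8, 7 → 6 → 5.
Putting the parts together: 346 and then 275.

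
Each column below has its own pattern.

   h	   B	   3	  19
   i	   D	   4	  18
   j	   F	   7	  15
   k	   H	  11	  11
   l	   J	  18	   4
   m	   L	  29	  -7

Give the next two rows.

n  N  47  -25; o  P  76  -54

First letter goes h, i, j, k, l, m → n → o (letters move forward 1 place in the alphabet).
For the second letter, letters move forward 2 places in the alphabet: B, D, F, H, J, L → N → P.
Third component — each term is the sum of the two before it: 3, 4, 7, 11, 18, 29 → 47 → 76.
Fourth component: together with the third component always sums to 22, so 19, 18, 15, 11, 4, -7 → -25 → -54.
So the next two rows are n  N  47  -25 and o  P  76  -54.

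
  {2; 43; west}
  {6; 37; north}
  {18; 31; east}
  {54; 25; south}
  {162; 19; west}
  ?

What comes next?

{486; 13; north}

First slot — ×3 each step: 2, 6, 18, 54, 162 → 486.
Second slot: −6 each step; 43, 37, 31, 25, 19 → 13.
Direction: west, north, east, south, west → north (repeats west → north → east → south).
Putting it together: {486; 13; north}.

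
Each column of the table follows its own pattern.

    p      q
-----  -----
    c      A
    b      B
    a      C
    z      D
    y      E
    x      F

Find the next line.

w  G

Column p: letters move back 1 place in the alphabet, wrapping A→Z; c, b, a, z, y, x → w.
Column q — letters move forward 1 place in the alphabet: A, B, C, D, E, F → G.
Combining the parts gives w  G.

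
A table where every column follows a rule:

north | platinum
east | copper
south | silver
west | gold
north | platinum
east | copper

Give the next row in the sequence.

Direction: repeats north → east → south → west; north, east, south, west, north, east → south.
Metal: repeats platinum → copper → silver → gold; platinum, copper, silver, gold, platinum, copper → silver.
So the next row is south  silver.

south  silver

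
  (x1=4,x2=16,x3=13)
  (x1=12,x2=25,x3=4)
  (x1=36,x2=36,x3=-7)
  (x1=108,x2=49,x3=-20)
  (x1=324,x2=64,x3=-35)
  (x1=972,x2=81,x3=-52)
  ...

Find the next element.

X1: 4, 12, 36, 108, 324, 972 → 2916 (×3 each step).
For the x2, perfect squares: 4², 5², 6², …: 16, 25, 36, 49, 64, 81 → 100.
X3 goes 13, 4, -7, -20, -35, -52 → -71 (together with the x2 always sums to 29).
Putting it together: (x1=2916,x2=100,x3=-71).

(x1=2916,x2=100,x3=-71)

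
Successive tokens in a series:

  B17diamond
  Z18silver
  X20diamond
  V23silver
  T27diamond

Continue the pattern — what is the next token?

Letter: letters move back 2 places in the alphabet, wrapping A→Z; B, Z, X, V, T → R.
Second component — differences are 1, 2, 3, … (increasing by 1 each time): 17, 18, 20, 23, 27 → 32.
Rank: alternates diamond ↔ silver; diamond, silver, diamond, silver, diamond → silver.
Combining the parts gives R32silver.

R32silver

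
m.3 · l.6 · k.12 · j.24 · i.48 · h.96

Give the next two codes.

g.192 then f.384

For the letter, letters move back 1 place in the alphabet: m, l, k, j, i, h → g → f.
Second component goes 3, 6, 12, 24, 48, 96 → 192 → 384 (×2 each step).
Putting the parts together: g.192 and then f.384.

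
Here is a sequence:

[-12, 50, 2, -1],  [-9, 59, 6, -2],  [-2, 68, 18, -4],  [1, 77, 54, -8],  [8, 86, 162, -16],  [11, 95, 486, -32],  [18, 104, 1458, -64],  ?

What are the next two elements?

First component: alternating steps +3, +7, +3, +7, …, so -12, -9, -2, 1, 8, 11, 18 → 21 → 28.
Second component goes 50, 59, 68, 77, 86, 95, 104 → 113 → 122 (+9 each step).
Third component: ×3 each step, so 2, 6, 18, 54, 162, 486, 1458 → 4374 → 13122.
Fourth component goes -1, -2, -4, -8, -16, -32, -64 → -128 → -256 (×2 each step).
Putting the parts together: [21, 113, 4374, -128] and then [28, 122, 13122, -256].

[21, 113, 4374, -128], [28, 122, 13122, -256]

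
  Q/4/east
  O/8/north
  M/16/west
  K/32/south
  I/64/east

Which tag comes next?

Letter: letters move back 2 places in the alphabet; Q, O, M, K, I → G.
Second component goes 4, 8, 16, 32, 64 → 128 (×2 each step).
Direction — repeats east → north → west → south: east, north, west, south, east → north.
Putting it together: G/128/north.

G/128/north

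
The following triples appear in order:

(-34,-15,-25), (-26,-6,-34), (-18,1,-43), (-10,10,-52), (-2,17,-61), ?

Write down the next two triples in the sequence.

(6,26,-70), (14,33,-79)

First entry: +8 each step, so -34, -26, -18, -10, -2 → 6 → 14.
Second entry — alternating steps +9, +7, +9, +7, …: -15, -6, 1, 10, 17 → 26 → 33.
Third entry goes -25, -34, -43, -52, -61 → -70 → -79 (−9 each step).
So the next two triples are (6,26,-70) and (14,33,-79).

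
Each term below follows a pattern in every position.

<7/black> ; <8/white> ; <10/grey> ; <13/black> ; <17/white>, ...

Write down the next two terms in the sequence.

For the first value, differences are 1, 2, 3, … (increasing by 1 each time): 7, 8, 10, 13, 17 → 22 → 28.
For the shade, repeats black → white → grey: black, white, grey, black, white → grey → black.
Putting the parts together: <22/grey> and then <28/black>.

<22/grey>, <28/black>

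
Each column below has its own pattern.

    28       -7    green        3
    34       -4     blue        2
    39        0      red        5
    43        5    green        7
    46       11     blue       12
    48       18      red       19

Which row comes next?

First component: 28, 34, 39, 43, 46, 48 → 49 (differences are 6, 5, 4, … (decreasing by 1 each time)).
Second component: differences are 3, 4, 5, … (increasing by 1 each time); -7, -4, 0, 5, 11, 18 → 26.
Colour: repeats green → blue → red; green, blue, red, green, blue, red → green.
Fourth component — each term is the sum of the two before it: 3, 2, 5, 7, 12, 19 → 31.
Combining the parts gives 49  26  green  31.

49  26  green  31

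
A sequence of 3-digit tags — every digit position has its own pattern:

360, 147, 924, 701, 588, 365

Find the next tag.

142

First digit: 3, 1, 9, 7, 5, 3 → 1 (−2 each step, mod 10).
Second digit goes 6, 4, 2, 0, 8, 6 → 4 (−2 each step, mod 10).
Third digit: 0, 7, 4, 1, 8, 5 → 2 (−3 each step, mod 10).
Combining the parts gives 142.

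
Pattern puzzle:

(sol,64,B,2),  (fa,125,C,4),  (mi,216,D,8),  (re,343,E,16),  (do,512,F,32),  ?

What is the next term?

Note: runs backward through the solfège scale do→ti; sol, fa, mi, re, do → ti.
Second component: perfect cubes: 4³, 5³, 6³, …, so 64, 125, 216, 343, 512 → 729.
Letter: letters move forward 1 place in the alphabet, so B, C, D, E, F → G.
Fourth component: ×2 each step; 2, 4, 8, 16, 32 → 64.
So the next term is (ti,729,G,64).

(ti,729,G,64)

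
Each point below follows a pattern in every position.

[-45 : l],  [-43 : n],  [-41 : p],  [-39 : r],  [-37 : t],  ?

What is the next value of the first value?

First value: +2 each step; -45, -43, -41, -39, -37 → -35.
Letter: letters move forward 2 places in the alphabet; l, n, p, r, t → v.

-35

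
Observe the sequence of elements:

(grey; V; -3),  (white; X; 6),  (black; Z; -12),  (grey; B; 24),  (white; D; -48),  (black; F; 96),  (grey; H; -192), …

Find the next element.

Shade goes grey, white, black, grey, white, black, grey → white (repeats grey → white → black).
Letter: letters move forward 2 places in the alphabet, wrapping Z→A; V, X, Z, B, D, F, H → J.
Third coordinate: ×(-2) each step, so -3, 6, -12, 24, -48, 96, -192 → 384.
Putting it together: (white; J; 384).

(white; J; 384)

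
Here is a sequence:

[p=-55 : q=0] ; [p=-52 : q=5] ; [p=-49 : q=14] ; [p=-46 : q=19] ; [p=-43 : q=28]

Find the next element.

[p=-40 : q=33]

P: -55, -52, -49, -46, -43 → -40 (+3 each step).
Q: alternating steps +5, +9, +5, +9, …, so 0, 5, 14, 19, 28 → 33.
Putting it together: [p=-40 : q=33].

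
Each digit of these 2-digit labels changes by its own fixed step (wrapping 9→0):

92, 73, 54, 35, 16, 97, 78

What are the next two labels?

59, 30

First digit: 9, 7, 5, 3, 1, 9, 7 → 5 → 3 (−2 each step, mod 10).
Second digit: +1 each step, mod 10, so 2, 3, 4, 5, 6, 7, 8 → 9 → 0.
Putting the parts together: 59 and then 30.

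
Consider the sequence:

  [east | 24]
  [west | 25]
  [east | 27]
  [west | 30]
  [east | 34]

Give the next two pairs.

Direction — alternates east ↔ west: east, west, east, west, east → west → east.
Second coordinate goes 24, 25, 27, 30, 34 → 39 → 45 (differences are 1, 2, 3, … (increasing by 1 each time)).
So the next two pairs are [west | 39] and [east | 45].

[west | 39], [east | 45]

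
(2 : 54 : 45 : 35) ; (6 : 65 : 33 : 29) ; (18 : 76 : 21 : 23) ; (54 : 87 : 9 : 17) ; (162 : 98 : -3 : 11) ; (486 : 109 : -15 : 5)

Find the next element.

(1458 : 120 : -27 : -1)

First component: ×3 each step, so 2, 6, 18, 54, 162, 486 → 1458.
Second component: 54, 65, 76, 87, 98, 109 → 120 (+11 each step).
Third component goes 45, 33, 21, 9, -3, -15 → -27 (−12 each step).
For the fourth component, −6 each step: 35, 29, 23, 17, 11, 5 → -1.
Combining the parts gives (1458 : 120 : -27 : -1).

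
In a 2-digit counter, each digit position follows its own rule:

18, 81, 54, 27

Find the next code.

90

First digit: −3 each step, mod 10, so 1, 8, 5, 2 → 9.
Second digit: +3 each step, mod 10, so 8, 1, 4, 7 → 0.
Combining the parts gives 90.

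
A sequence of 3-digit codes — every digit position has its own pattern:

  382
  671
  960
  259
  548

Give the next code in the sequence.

First digit goes 3, 6, 9, 2, 5 → 8 (+3 each step, mod 10).
For the second digit, −1 each step, mod 10: 8, 7, 6, 5, 4 → 3.
Third digit: −1 each step, mod 10, so 2, 1, 0, 9, 8 → 7.
So the next code is 837.

837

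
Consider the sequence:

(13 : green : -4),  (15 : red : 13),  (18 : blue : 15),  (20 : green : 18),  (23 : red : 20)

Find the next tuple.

(25 : blue : 23)

For the first slot, alternating steps +2, +3, +2, +3, …: 13, 15, 18, 20, 23 → 25.
Colour: repeats green → red → blue, so green, red, blue, green, red → blue.
Third slot: -4, 13, 15, 18, 20 → 23 (always the previous value of the first slot).
Putting it together: (25 : blue : 23).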